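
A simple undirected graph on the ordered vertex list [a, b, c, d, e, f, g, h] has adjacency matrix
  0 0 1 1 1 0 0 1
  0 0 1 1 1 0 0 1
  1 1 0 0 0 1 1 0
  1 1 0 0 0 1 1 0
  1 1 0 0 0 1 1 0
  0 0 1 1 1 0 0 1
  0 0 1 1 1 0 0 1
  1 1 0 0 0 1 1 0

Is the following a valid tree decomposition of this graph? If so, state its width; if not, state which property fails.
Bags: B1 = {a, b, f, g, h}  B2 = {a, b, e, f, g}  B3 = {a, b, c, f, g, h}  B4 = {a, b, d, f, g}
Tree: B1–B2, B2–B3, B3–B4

A tree decomposition must satisfy three properties: every vertex lies in some bag; for every edge, both endpoints lie together in some bag; and for every vertex, the bags containing it form a connected subtree. Here bags containing vertex h are not connected in the tree, so the decomposition is invalid.

No — bags containing vertex h are not connected in the tree.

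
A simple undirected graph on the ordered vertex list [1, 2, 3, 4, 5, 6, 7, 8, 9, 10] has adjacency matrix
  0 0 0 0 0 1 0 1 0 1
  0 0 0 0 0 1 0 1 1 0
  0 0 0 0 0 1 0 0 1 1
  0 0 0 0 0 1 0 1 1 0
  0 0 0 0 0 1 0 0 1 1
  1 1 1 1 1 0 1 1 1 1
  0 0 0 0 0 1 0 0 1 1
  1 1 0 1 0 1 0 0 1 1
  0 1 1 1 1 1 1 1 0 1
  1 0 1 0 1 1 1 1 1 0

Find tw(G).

3

A width-3 tree decomposition is:
Bags: B1 = {5, 6, 9, 10}  B2 = {3, 6, 9, 10}  B3 = {6, 8, 9, 10}  B4 = {2, 6, 8, 9}  B5 = {1, 6, 8, 10}  B6 = {4, 6, 8, 9}  B7 = {6, 7, 9, 10}
Tree: B1–B2, B1–B3, B3–B4, B3–B5, B4–B6, B1–B7
The largest bag has 4 vertices, giving width 3; this decomposition certifies tw(G) ≤ 3. For the lower bound, the 4 vertices {1, 6, 8, 10} are pairwise adjacent, and any tree decomposition puts a clique entirely inside one bag — forcing width ≥ 3. Therefore the treewidth is 3.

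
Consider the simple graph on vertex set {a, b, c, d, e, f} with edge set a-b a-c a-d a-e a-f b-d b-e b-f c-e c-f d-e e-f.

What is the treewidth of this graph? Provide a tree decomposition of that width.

Every bag has size at most 4, so the width is 4 − 1 = 3 and tw(G) ≤ 3. For the lower bound, the 4 vertices {a, b, d, e} are pairwise adjacent, and any tree decomposition puts a clique entirely inside one bag — forcing width ≥ 3. Therefore the treewidth is 3.

Treewidth 3.
One optimal decomposition is:
Bags: B1 = {a, b, e, f}  B2 = {a, b, d, e}  B3 = {a, c, e, f}
Tree: B1–B2, B1–B3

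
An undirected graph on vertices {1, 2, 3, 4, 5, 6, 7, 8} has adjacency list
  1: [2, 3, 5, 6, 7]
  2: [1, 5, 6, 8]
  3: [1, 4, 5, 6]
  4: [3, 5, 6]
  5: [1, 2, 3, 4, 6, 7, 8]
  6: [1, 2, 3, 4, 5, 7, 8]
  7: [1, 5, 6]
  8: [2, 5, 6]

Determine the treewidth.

A width-3 tree decomposition is:
Bags: B1 = {3, 4, 5, 6}  B2 = {1, 3, 5, 6}  B3 = {1, 2, 5, 6}  B4 = {2, 5, 6, 8}  B5 = {1, 5, 6, 7}
Tree: B1–B2, B2–B3, B3–B4, B2–B5
Every bag has size at most 4, so the width is 4 − 1 = 3 and tw(G) ≤ 3. Conversely, {2, 5, 6, 8} is a clique of size 4, and the vertices of any clique must share a bag in every tree decomposition; so some bag has ≥ 4 vertices and tw(G) ≥ 3. Combining the bounds, tw(G) = 3.

3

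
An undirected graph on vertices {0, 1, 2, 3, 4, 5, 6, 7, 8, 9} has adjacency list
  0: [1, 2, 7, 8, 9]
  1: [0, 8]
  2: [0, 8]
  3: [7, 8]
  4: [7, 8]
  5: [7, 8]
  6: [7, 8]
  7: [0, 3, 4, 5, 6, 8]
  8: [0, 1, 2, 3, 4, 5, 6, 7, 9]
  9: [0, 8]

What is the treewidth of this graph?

2

A width-2 tree decomposition is:
Bags: B1 = {5, 7, 8}  B2 = {4, 7, 8}  B3 = {6, 7, 8}  B4 = {3, 7, 8}  B5 = {0, 7, 8}  B6 = {0, 2, 8}  B7 = {0, 8, 9}  B8 = {0, 1, 8}
Tree: B1–B2, B1–B3, B1–B4, B4–B5, B5–B6, B5–B7, B7–B8
The largest bag has 3 vertices, giving width 2; this decomposition certifies tw(G) ≤ 2. Conversely, {0, 1, 8} is a clique of size 3, and the vertices of any clique must share a bag in every tree decomposition; so some bag has ≥ 3 vertices and tw(G) ≥ 2. Combining the bounds, tw(G) = 2.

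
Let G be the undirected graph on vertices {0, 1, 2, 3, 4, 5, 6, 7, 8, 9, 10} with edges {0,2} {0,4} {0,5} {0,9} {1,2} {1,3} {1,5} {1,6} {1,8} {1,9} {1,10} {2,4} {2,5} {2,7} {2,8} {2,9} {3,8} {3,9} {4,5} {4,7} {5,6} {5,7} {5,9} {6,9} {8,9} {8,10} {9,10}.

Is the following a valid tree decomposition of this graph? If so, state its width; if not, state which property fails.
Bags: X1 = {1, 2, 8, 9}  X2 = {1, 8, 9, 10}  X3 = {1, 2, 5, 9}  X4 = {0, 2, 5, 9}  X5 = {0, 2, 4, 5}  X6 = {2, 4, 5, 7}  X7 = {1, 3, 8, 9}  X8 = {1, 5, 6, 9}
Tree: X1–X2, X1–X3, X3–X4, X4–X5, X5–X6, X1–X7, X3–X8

Yes; width 3.

Every vertex of G appears in some bag (union = {0, 1, 2, 3, 4, 5, 6, 7, 8, 9, 10}); every edge is covered by a bag; and for each vertex v the set of bags containing v is connected in the bag tree. The decomposition is therefore valid. The largest bag has 4 vertices, so the width is 3.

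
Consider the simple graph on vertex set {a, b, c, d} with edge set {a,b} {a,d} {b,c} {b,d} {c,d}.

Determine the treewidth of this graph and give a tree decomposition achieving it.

Every bag has size at most 3, so the width is 3 − 1 = 2 and tw(G) ≤ 2. For the lower bound, the 3 vertices {b, c, d} are pairwise adjacent, and any tree decomposition puts a clique entirely inside one bag — forcing width ≥ 2. Combining the bounds, tw(G) = 2.

Treewidth 2.
One such decomposition:
Bags: B1 = {b, c, d}  B2 = {a, b, d}
Tree: B1–B2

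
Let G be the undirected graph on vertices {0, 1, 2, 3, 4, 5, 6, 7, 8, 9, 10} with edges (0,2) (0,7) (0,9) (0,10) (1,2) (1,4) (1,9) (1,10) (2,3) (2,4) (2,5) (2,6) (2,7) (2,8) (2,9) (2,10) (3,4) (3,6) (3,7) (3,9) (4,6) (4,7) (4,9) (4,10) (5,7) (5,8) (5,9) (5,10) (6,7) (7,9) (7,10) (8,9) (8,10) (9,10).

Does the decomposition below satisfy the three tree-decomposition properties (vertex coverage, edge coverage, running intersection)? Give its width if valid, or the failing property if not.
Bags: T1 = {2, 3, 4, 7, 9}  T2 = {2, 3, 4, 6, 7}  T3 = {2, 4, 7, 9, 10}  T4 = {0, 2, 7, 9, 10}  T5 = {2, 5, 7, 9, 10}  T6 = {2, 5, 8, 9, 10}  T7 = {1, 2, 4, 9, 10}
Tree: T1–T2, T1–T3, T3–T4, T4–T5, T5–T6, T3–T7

Vertex coverage: the bags together contain {0, 1, 2, 3, 4, 5, 6, 7, 8, 9, 10}, the full vertex set. Edge coverage: each edge of G has both endpoints in at least one bag. Running intersection: for every vertex, the bags containing it form a connected subtree. All three properties hold, so this is a valid tree decomposition of width max|bag| − 1 = 4, and hence tw(G) ≤ 4.

Yes; width 4.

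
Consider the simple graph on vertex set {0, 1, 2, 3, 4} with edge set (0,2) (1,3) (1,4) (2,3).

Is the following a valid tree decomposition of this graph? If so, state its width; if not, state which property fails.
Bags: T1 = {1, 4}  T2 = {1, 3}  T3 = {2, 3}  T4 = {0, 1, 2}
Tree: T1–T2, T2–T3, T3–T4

No — bags containing vertex 1 are not connected in the tree.

A tree decomposition must satisfy three properties: every vertex lies in some bag; for every edge, both endpoints lie together in some bag; and for every vertex, the bags containing it form a connected subtree. Here bags containing vertex 1 are not connected in the tree, so the decomposition is invalid.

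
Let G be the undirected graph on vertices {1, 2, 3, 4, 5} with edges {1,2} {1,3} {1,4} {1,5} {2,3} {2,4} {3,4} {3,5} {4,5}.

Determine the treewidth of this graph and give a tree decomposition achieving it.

Treewidth 3.
Bags: B1 = {1, 3, 4, 5}  B2 = {1, 2, 3, 4}
Tree: B1–B2

Every bag has size at most 4, so the width is 4 − 1 = 3 and tw(G) ≤ 3. For the lower bound, the 4 vertices {1, 2, 3, 4} are pairwise adjacent, and any tree decomposition puts a clique entirely inside one bag — forcing width ≥ 3. Therefore the treewidth is 3.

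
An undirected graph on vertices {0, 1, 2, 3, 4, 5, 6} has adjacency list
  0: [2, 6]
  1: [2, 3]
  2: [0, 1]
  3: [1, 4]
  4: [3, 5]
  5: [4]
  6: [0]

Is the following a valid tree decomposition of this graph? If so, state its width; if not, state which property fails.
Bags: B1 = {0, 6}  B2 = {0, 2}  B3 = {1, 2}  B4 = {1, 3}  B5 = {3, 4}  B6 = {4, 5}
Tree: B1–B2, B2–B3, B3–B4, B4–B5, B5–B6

Yes; width 1.

Vertex coverage: the bags together contain {0, 1, 2, 3, 4, 5, 6}, the full vertex set. Edge coverage: each edge of G has both endpoints in at least one bag. Running intersection: for every vertex, the bags containing it form a connected subtree. All three properties hold, so this is a valid tree decomposition of width max|bag| − 1 = 1, and hence tw(G) ≤ 1.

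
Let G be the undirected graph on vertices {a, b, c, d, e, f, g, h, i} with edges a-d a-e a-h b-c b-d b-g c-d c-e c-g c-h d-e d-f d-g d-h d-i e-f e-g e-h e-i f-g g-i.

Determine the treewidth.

3

A width-3 tree decomposition is:
Bags: B1 = {c, d, e, g}  B2 = {d, e, f, g}  B3 = {c, d, e, h}  B4 = {b, c, d, g}  B5 = {d, e, g, i}  B6 = {a, d, e, h}
Tree: B1–B2, B1–B3, B1–B4, B2–B5, B3–B6
Each bag holds 4 vertices, so the decomposition has width 3, which upper-bounds the treewidth. Conversely, {c, d, e, g} is a clique of size 4, and the vertices of any clique must share a bag in every tree decomposition; so some bag has ≥ 4 vertices and tw(G) ≥ 3. Therefore the treewidth is 3.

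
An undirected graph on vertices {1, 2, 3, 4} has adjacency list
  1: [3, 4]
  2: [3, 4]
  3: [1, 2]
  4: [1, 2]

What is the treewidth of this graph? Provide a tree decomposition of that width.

The largest bag has 3 vertices, giving width 2; this decomposition certifies tw(G) ≤ 2. The edges 3–1–4–2–3 form a cycle, so G is not a tree and its treewidth is at least 2. Therefore the treewidth is 2.

Treewidth 2.
One such decomposition:
Bags: B1 = {1, 3, 4}  B2 = {2, 3, 4}
Tree: B1–B2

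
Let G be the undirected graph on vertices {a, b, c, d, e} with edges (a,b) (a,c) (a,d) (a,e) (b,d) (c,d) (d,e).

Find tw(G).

2

A width-2 tree decomposition is:
Bags: B1 = {a, d, e}  B2 = {a, c, d}  B3 = {a, b, d}
Tree: B1–B2, B2–B3
Each bag holds 3 vertices, so the decomposition has width 2, which upper-bounds the treewidth. For the lower bound, the 3 vertices {a, d, e} are pairwise adjacent, and any tree decomposition puts a clique entirely inside one bag — forcing width ≥ 2. Combining the bounds, tw(G) = 2.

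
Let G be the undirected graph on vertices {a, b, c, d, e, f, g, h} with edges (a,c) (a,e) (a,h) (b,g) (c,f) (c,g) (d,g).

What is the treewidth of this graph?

A width-1 tree decomposition is:
Bags: B1 = {c, f}  B2 = {c, g}  B3 = {d, g}  B4 = {b, g}  B5 = {a, c}  B6 = {a, h}  B7 = {a, e}
Tree: B1–B2, B2–B3, B3–B4, B2–B5, B5–B6, B5–B7
Every bag has size at most 2, so the width is 2 − 1 = 1 and tw(G) ≤ 1. G has an edge, so its treewidth is at least 1. The upper and lower bounds meet at 1, so that is the treewidth.

1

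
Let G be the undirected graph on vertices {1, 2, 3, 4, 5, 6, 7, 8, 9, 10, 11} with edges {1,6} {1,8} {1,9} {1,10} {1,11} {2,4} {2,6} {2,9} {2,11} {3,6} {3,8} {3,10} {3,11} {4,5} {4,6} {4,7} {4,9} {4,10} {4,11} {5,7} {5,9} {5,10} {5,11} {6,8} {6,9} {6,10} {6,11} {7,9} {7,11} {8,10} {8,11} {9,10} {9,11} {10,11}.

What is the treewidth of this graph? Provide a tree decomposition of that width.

Treewidth 4.
Bags: B1 = {4, 6, 9, 10, 11}  B2 = {1, 6, 9, 10, 11}  B3 = {4, 5, 9, 10, 11}  B4 = {1, 6, 8, 10, 11}  B5 = {2, 4, 6, 9, 11}  B6 = {3, 6, 8, 10, 11}  B7 = {4, 5, 7, 9, 11}
Tree: B1–B2, B1–B3, B2–B4, B1–B5, B4–B6, B3–B7

Every bag has size at most 5, so the width is 5 − 1 = 4 and tw(G) ≤ 4. For the lower bound, the 5 vertices {4, 5, 9, 10, 11} are pairwise adjacent, and any tree decomposition puts a clique entirely inside one bag — forcing width ≥ 4. The upper and lower bounds meet at 4, so that is the treewidth.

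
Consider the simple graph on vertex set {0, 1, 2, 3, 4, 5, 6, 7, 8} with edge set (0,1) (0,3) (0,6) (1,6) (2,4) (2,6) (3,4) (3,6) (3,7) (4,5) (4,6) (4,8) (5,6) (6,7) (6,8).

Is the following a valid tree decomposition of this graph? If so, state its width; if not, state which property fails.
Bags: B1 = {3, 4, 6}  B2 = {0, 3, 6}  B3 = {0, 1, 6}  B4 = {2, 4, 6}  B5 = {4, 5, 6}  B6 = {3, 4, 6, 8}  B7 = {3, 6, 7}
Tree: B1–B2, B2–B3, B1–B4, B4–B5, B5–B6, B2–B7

No — bags containing vertex 3 are not connected in the tree.

A tree decomposition must satisfy three properties: every vertex lies in some bag; for every edge, both endpoints lie together in some bag; and for every vertex, the bags containing it form a connected subtree. Here bags containing vertex 3 are not connected in the tree, so the decomposition is invalid.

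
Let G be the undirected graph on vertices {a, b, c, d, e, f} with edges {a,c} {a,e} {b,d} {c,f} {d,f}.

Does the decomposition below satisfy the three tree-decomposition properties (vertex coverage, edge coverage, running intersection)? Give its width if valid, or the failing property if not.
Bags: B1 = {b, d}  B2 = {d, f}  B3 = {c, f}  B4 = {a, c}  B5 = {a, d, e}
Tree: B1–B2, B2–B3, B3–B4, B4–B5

A tree decomposition must satisfy three properties: every vertex lies in some bag; for every edge, both endpoints lie together in some bag; and for every vertex, the bags containing it form a connected subtree. Here bags containing vertex d are not connected in the tree, so the decomposition is invalid.

No — bags containing vertex d are not connected in the tree.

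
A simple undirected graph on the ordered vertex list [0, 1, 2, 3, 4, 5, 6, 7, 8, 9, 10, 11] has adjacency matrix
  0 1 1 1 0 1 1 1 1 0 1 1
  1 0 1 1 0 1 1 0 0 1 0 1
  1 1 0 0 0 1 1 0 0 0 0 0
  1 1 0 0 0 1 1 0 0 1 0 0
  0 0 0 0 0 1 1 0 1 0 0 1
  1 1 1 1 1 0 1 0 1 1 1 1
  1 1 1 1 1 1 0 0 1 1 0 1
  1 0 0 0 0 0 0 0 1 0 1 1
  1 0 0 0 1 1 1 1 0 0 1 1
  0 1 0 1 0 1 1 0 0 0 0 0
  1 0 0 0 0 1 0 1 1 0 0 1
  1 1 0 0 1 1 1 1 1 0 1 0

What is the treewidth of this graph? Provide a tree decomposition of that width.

Each bag holds 5 vertices, so the decomposition has width 4, which upper-bounds the treewidth. Conversely, {0, 5, 8, 10, 11} is a clique of size 5, and the vertices of any clique must share a bag in every tree decomposition; so some bag has ≥ 5 vertices and tw(G) ≥ 4. Combining the bounds, tw(G) = 4.

Treewidth 4.
Bags: B1 = {0, 5, 6, 8, 11}  B2 = {4, 5, 6, 8, 11}  B3 = {0, 1, 5, 6, 11}  B4 = {0, 5, 8, 10, 11}  B5 = {0, 1, 3, 5, 6}  B6 = {0, 1, 2, 5, 6}  B7 = {1, 3, 5, 6, 9}  B8 = {0, 7, 8, 10, 11}
Tree: B1–B2, B1–B3, B1–B4, B3–B5, B5–B6, B5–B7, B4–B8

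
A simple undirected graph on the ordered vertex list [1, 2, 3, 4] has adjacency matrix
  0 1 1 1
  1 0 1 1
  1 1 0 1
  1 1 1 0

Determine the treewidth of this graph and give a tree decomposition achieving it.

A single bag containing all 4 vertices is trivially a valid decomposition of width 3. On the other hand G contains the 4-clique {1, 2, 3, 4}. A clique must lie in a single bag of any decomposition, so no decomposition can have width below 3. Combining the bounds, tw(G) = 3.

Treewidth 3.
One such decomposition:
Bags: B1 = {1, 2, 3, 4}
Tree: (single bag)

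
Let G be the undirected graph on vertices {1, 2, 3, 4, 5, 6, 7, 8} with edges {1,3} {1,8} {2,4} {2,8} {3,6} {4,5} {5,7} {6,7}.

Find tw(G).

2

A width-2 tree decomposition is:
Bags: B1 = {2, 4, 5}  B2 = {2, 5, 7}  B3 = {2, 6, 7}  B4 = {2, 3, 6}  B5 = {1, 2, 3}  B6 = {1, 2, 8}
Tree: B1–B2, B2–B3, B3–B4, B4–B5, B5–B6
Every bag has size at most 3, so the width is 3 − 1 = 2 and tw(G) ≤ 2. For the lower bound, G contains the cycle 2–4–5–7–6–3–1–8–2, so G is not a forest; only forests have treewidth ≤ 1, hence tw(G) ≥ 2. Hence tw(G) = 2 exactly.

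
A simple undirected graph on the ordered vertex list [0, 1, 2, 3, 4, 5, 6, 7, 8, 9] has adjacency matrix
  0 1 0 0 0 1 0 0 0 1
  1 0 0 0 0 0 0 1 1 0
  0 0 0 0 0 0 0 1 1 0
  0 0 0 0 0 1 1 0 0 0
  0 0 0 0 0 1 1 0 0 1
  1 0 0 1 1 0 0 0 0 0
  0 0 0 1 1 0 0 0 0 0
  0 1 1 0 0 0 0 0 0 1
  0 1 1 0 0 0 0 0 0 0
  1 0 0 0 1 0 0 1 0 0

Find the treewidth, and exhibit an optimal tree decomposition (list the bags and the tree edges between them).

Treewidth 2.
One optimal decomposition is:
Bags: B1 = {1, 2, 8}  B2 = {1, 2, 7}  B3 = {0, 1, 7}  B4 = {0, 7, 9}  B5 = {0, 5, 9}  B6 = {4, 5, 9}  B7 = {3, 4, 5}  B8 = {3, 4, 6}
Tree: B1–B2, B2–B3, B3–B4, B4–B5, B5–B6, B6–B7, B7–B8

Every bag has size at most 3, so the width is 3 − 1 = 2 and tw(G) ≤ 2. The edges 8–2–7–1–8 form a cycle, so G is not a tree and its treewidth is at least 2. Hence tw(G) = 2 exactly.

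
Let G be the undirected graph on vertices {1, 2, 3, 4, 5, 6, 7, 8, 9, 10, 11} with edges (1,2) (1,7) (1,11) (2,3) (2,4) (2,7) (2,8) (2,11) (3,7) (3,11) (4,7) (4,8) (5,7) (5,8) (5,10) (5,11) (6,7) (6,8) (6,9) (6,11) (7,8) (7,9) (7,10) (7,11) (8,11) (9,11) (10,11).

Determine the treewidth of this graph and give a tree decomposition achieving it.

The largest bag has 4 vertices, giving width 3; this decomposition certifies tw(G) ≤ 3. On the other hand G contains the 4-clique {2, 7, 8, 11}. A clique must lie in a single bag of any decomposition, so no decomposition can have width below 3. Therefore the treewidth is 3.

Treewidth 3.
Bags: B1 = {2, 7, 8, 11}  B2 = {1, 2, 7, 11}  B3 = {5, 7, 8, 11}  B4 = {2, 3, 7, 11}  B5 = {5, 7, 10, 11}  B6 = {6, 7, 8, 11}  B7 = {2, 4, 7, 8}  B8 = {6, 7, 9, 11}
Tree: B1–B2, B1–B3, B1–B4, B3–B5, B3–B6, B1–B7, B6–B8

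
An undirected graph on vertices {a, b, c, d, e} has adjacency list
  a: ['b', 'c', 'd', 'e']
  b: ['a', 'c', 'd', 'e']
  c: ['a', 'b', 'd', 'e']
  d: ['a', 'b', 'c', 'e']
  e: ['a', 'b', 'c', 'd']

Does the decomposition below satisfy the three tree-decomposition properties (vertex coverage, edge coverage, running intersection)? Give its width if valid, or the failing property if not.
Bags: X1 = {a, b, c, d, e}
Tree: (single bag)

Yes; width 4.

Checking the three conditions: (i) the bags cover all of {a, b, c, d, e}; (ii) for each edge, some bag contains both endpoints; (iii) the bags containing any fixed vertex form a subtree. All hold, so the decomposition is valid with width 5 − 1 = 4.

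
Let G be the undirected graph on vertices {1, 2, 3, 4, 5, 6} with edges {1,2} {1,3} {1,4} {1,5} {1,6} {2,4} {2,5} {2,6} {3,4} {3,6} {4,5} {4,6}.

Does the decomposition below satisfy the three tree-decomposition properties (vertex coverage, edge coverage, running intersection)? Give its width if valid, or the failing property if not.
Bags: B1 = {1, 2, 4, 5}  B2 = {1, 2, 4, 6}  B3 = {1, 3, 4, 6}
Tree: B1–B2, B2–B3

Checking the three conditions: (i) the bags cover all of {1, 2, 3, 4, 5, 6}; (ii) for each edge, some bag contains both endpoints; (iii) the bags containing any fixed vertex form a subtree. All hold, so the decomposition is valid with width 4 − 1 = 3.

Yes; width 3.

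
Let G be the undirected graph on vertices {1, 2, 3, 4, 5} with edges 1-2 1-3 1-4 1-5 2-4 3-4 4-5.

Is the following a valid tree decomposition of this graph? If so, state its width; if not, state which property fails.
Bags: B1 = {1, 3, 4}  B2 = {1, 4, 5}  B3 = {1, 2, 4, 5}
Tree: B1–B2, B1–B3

No — bags containing vertex 5 are not connected in the tree.

A tree decomposition must satisfy three properties: every vertex lies in some bag; for every edge, both endpoints lie together in some bag; and for every vertex, the bags containing it form a connected subtree. Here bags containing vertex 5 are not connected in the tree, so the decomposition is invalid.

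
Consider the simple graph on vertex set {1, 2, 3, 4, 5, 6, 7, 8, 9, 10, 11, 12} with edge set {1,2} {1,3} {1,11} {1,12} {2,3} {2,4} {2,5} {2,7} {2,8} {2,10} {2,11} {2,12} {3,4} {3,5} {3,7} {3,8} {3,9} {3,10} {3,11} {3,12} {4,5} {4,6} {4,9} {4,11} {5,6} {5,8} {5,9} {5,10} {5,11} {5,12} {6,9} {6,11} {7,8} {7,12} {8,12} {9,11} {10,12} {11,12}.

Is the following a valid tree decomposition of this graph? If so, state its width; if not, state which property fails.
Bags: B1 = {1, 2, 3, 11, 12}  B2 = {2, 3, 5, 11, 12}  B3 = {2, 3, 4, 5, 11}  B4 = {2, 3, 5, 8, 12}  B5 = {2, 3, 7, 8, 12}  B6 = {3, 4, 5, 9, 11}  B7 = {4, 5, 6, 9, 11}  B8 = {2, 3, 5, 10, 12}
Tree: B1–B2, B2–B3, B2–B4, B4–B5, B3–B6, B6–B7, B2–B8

Every vertex of G appears in some bag (union = {1, 2, 3, 4, 5, 6, 7, 8, 9, 10, 11, 12}); every edge is covered by a bag; and for each vertex v the set of bags containing v is connected in the bag tree. The decomposition is therefore valid. The largest bag has 5 vertices, so the width is 4.

Yes; width 4.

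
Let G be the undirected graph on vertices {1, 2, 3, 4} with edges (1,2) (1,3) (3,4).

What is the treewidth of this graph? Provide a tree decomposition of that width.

Treewidth 1.
One such decomposition:
Bags: B1 = {1, 2}  B2 = {1, 3}  B3 = {3, 4}
Tree: B1–B2, B2–B3

The largest bag has 2 vertices, giving width 1; this decomposition certifies tw(G) ≤ 1. Any graph with an edge has treewidth ≥ 1, and G has the edge 2–1. Combining the bounds, tw(G) = 1.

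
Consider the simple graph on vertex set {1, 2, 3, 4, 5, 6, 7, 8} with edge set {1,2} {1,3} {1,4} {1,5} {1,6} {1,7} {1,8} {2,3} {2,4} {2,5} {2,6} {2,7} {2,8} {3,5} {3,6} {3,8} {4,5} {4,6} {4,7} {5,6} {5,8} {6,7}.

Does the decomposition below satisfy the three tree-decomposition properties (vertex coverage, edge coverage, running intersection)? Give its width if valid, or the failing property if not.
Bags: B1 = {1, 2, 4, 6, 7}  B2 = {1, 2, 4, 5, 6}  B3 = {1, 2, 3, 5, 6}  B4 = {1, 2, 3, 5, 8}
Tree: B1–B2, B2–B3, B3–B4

Yes; width 4.

Vertex coverage: the bags together contain {1, 2, 3, 4, 5, 6, 7, 8}, the full vertex set. Edge coverage: each edge of G has both endpoints in at least one bag. Running intersection: for every vertex, the bags containing it form a connected subtree. All three properties hold, so this is a valid tree decomposition of width max|bag| − 1 = 4, and hence tw(G) ≤ 4.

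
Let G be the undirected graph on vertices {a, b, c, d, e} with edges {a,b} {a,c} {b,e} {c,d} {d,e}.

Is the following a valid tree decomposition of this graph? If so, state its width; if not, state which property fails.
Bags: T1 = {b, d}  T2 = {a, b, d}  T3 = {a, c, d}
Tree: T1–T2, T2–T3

A tree decomposition must satisfy three properties: every vertex lies in some bag; for every edge, both endpoints lie together in some bag; and for every vertex, the bags containing it form a connected subtree. Here vertex e appears in no bag, so the decomposition is invalid.

No — vertex e appears in no bag.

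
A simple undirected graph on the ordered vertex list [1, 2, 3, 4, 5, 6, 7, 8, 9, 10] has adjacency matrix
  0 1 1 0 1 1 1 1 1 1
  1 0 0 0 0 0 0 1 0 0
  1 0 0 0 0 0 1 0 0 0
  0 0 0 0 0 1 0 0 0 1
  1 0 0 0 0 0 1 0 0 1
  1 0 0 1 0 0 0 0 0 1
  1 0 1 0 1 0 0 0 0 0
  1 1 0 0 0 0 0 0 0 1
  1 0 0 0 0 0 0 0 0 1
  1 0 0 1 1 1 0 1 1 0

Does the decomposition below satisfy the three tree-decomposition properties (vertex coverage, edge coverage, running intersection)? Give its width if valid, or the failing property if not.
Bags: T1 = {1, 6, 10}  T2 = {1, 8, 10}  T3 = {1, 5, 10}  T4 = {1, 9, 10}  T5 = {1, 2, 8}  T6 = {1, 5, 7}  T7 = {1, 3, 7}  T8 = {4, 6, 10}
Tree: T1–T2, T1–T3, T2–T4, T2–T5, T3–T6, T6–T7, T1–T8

Checking the three conditions: (i) the bags cover all of {1, 2, 3, 4, 5, 6, 7, 8, 9, 10}; (ii) for each edge, some bag contains both endpoints; (iii) the bags containing any fixed vertex form a subtree. All hold, so the decomposition is valid with width 3 − 1 = 2.

Yes; width 2.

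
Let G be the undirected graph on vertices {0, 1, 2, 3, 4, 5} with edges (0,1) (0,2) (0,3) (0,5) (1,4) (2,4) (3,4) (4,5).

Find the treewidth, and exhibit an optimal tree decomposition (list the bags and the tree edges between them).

Every bag has size at most 3, so the width is 3 − 1 = 2 and tw(G) ≤ 2. For the lower bound, G contains the cycle 1–4–3–0–1, so G is not a forest; only forests have treewidth ≤ 1, hence tw(G) ≥ 2. Combining the bounds, tw(G) = 2.

Treewidth 2.
Bags: B1 = {0, 1, 4}  B2 = {0, 3, 4}  B3 = {0, 2, 4}  B4 = {0, 4, 5}
Tree: B1–B2, B2–B3, B3–B4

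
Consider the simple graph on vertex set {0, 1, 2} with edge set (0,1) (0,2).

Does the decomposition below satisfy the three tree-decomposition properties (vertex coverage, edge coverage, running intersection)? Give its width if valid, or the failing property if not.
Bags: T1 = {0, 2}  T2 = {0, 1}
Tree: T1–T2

Every vertex of G appears in some bag (union = {0, 1, 2}); every edge is covered by a bag; and for each vertex v the set of bags containing v is connected in the bag tree. The decomposition is therefore valid. The largest bag has 2 vertices, so the width is 1.

Yes; width 1.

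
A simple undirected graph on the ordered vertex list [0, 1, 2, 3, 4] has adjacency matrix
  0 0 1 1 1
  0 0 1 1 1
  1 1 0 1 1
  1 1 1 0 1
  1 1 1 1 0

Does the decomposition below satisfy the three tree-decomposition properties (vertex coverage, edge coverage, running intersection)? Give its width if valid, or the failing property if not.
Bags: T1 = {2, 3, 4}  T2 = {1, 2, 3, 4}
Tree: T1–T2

No — vertex 0 appears in no bag.

A tree decomposition must satisfy three properties: every vertex lies in some bag; for every edge, both endpoints lie together in some bag; and for every vertex, the bags containing it form a connected subtree. Here vertex 0 appears in no bag, so the decomposition is invalid.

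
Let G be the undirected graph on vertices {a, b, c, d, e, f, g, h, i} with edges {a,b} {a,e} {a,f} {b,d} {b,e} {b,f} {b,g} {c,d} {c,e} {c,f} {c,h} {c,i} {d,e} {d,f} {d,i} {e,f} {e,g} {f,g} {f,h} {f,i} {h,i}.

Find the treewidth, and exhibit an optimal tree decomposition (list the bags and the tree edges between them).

The largest bag has 4 vertices, giving width 3; this decomposition certifies tw(G) ≤ 3. For the lower bound, the 4 vertices {c, d, e, f} are pairwise adjacent, and any tree decomposition puts a clique entirely inside one bag — forcing width ≥ 3. Combining the bounds, tw(G) = 3.

Treewidth 3.
One optimal decomposition is:
Bags: B1 = {a, b, e, f}  B2 = {b, d, e, f}  B3 = {c, d, e, f}  B4 = {c, d, f, i}  B5 = {c, f, h, i}  B6 = {b, e, f, g}
Tree: B1–B2, B2–B3, B3–B4, B4–B5, B1–B6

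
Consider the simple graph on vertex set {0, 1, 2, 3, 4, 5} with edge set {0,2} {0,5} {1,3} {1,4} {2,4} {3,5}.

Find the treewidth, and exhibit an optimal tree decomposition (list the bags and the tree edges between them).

Treewidth 2.
Bags: B1 = {0, 3, 5}  B2 = {0, 1, 3}  B3 = {0, 1, 4}  B4 = {0, 2, 4}
Tree: B1–B2, B2–B3, B3–B4

Every bag has size at most 3, so the width is 3 − 1 = 2 and tw(G) ≤ 2. Since 0–5–3–1–4–2–0 is a cycle in G, G is not acyclic. Forests are exactly the graphs of treewidth ≤ 1, so tw(G) ≥ 2. Combining the bounds, tw(G) = 2.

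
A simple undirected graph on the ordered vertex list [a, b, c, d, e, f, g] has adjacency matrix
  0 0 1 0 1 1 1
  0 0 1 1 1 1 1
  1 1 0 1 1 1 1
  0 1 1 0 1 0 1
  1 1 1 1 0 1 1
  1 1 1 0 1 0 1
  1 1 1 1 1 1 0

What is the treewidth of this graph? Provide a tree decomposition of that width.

Treewidth 4.
One such decomposition:
Bags: B1 = {b, c, d, e, g}  B2 = {b, c, e, f, g}  B3 = {a, c, e, f, g}
Tree: B1–B2, B2–B3

Each bag holds 5 vertices, so the decomposition has width 4, which upper-bounds the treewidth. For the lower bound, the 5 vertices {b, c, d, e, g} are pairwise adjacent, and any tree decomposition puts a clique entirely inside one bag — forcing width ≥ 4. Therefore the treewidth is 4.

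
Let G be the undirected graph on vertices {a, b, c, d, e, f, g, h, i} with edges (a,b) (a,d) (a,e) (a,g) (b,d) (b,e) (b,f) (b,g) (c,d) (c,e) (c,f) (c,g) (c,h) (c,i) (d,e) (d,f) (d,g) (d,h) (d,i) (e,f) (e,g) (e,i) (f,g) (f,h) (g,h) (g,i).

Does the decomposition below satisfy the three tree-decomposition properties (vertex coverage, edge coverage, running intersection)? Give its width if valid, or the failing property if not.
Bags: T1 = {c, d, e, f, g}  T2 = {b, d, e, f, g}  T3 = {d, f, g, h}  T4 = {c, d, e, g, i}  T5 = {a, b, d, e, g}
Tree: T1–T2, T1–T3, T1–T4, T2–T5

A tree decomposition must satisfy three properties: every vertex lies in some bag; for every edge, both endpoints lie together in some bag; and for every vertex, the bags containing it form a connected subtree. Here edge (c,h) lies in no bag, so the decomposition is invalid.

No — edge (c,h) lies in no bag.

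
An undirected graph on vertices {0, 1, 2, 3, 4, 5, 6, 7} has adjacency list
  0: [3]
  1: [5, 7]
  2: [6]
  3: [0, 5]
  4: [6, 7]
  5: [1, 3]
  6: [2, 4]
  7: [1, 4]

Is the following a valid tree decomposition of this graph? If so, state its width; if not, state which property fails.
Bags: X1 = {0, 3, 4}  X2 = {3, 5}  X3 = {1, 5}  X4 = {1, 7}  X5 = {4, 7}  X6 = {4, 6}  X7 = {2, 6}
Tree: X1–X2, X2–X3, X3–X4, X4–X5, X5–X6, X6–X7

No — bags containing vertex 4 are not connected in the tree.

A tree decomposition must satisfy three properties: every vertex lies in some bag; for every edge, both endpoints lie together in some bag; and for every vertex, the bags containing it form a connected subtree. Here bags containing vertex 4 are not connected in the tree, so the decomposition is invalid.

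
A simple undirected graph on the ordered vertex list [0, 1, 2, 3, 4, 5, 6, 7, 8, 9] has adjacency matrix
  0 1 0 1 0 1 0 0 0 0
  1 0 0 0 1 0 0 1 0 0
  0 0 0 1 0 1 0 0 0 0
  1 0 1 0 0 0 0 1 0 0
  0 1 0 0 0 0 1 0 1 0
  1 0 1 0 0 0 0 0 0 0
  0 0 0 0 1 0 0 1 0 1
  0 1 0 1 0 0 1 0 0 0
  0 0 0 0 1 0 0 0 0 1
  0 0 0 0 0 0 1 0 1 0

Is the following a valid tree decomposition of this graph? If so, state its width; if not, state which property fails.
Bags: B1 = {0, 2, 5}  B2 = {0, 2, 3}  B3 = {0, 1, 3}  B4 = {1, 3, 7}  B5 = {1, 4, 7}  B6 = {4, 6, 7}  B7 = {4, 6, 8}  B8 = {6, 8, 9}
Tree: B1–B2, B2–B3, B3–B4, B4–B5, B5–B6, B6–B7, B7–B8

Checking the three conditions: (i) the bags cover all of {0, 1, 2, 3, 4, 5, 6, 7, 8, 9}; (ii) for each edge, some bag contains both endpoints; (iii) the bags containing any fixed vertex form a subtree. All hold, so the decomposition is valid with width 3 − 1 = 2.

Yes; width 2.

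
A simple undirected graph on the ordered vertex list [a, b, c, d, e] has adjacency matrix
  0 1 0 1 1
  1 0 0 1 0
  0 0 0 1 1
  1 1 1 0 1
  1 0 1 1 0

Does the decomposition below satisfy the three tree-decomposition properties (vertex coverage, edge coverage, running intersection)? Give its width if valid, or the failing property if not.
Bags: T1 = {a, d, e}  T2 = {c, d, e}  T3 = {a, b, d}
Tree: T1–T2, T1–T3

Vertex coverage: the bags together contain {a, b, c, d, e}, the full vertex set. Edge coverage: each edge of G has both endpoints in at least one bag. Running intersection: for every vertex, the bags containing it form a connected subtree. All three properties hold, so this is a valid tree decomposition of width max|bag| − 1 = 2, and hence tw(G) ≤ 2.

Yes; width 2.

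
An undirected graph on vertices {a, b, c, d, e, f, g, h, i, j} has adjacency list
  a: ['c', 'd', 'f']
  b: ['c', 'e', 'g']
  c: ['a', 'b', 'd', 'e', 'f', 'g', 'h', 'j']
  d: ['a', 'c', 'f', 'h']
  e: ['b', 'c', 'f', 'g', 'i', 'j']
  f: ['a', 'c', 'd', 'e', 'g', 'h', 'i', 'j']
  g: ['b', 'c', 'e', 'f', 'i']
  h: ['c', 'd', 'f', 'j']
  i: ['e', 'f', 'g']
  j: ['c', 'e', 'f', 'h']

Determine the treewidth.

A width-3 tree decomposition is:
Bags: B1 = {c, f, h, j}  B2 = {c, e, f, j}  B3 = {c, e, f, g}  B4 = {b, c, e, g}  B5 = {c, d, f, h}  B6 = {a, c, d, f}  B7 = {e, f, g, i}
Tree: B1–B2, B2–B3, B3–B4, B1–B5, B5–B6, B3–B7
The largest bag has 4 vertices, giving width 3; this decomposition certifies tw(G) ≤ 3. For the lower bound, the 4 vertices {c, d, f, h} are pairwise adjacent, and any tree decomposition puts a clique entirely inside one bag — forcing width ≥ 3. Combining the bounds, tw(G) = 3.

3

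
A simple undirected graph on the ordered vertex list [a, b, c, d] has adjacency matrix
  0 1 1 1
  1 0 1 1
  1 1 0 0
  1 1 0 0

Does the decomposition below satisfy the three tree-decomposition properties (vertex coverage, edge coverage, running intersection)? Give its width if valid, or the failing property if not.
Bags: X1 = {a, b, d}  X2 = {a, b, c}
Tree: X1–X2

Vertex coverage: the bags together contain {a, b, c, d}, the full vertex set. Edge coverage: each edge of G has both endpoints in at least one bag. Running intersection: for every vertex, the bags containing it form a connected subtree. All three properties hold, so this is a valid tree decomposition of width max|bag| − 1 = 2, and hence tw(G) ≤ 2.

Yes; width 2.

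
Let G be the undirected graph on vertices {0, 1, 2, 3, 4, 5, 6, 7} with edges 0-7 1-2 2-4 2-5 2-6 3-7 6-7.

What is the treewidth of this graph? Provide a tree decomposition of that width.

Treewidth 1.
One such decomposition:
Bags: B1 = {6, 7}  B2 = {2, 6}  B3 = {2, 4}  B4 = {2, 5}  B5 = {3, 7}  B6 = {1, 2}  B7 = {0, 7}
Tree: B1–B2, B2–B3, B3–B4, B1–B5, B4–B6, B5–B7

Each bag holds 2 vertices, so the decomposition has width 1, which upper-bounds the treewidth. G has an edge, so its treewidth is at least 1. The upper and lower bounds meet at 1, so that is the treewidth.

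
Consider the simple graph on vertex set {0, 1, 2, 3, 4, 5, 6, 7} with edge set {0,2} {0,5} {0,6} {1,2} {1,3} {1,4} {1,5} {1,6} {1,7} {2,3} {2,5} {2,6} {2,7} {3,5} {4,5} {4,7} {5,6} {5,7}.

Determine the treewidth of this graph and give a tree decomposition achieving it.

The largest bag has 4 vertices, giving width 3; this decomposition certifies tw(G) ≤ 3. For the lower bound, the 4 vertices {0, 2, 5, 6} are pairwise adjacent, and any tree decomposition puts a clique entirely inside one bag — forcing width ≥ 3. Hence tw(G) = 3 exactly.

Treewidth 3.
One such decomposition:
Bags: B1 = {1, 4, 5, 7}  B2 = {1, 2, 5, 7}  B3 = {1, 2, 3, 5}  B4 = {1, 2, 5, 6}  B5 = {0, 2, 5, 6}
Tree: B1–B2, B2–B3, B3–B4, B4–B5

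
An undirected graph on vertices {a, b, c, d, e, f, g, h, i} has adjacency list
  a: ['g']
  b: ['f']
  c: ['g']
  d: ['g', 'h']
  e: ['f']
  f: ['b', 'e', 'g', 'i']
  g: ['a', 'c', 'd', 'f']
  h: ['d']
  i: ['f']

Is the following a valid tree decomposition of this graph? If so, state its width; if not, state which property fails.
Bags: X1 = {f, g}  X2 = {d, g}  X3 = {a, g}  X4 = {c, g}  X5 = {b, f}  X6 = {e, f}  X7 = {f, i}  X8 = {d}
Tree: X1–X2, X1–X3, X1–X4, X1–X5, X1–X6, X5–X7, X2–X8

No — vertex h appears in no bag.

A tree decomposition must satisfy three properties: every vertex lies in some bag; for every edge, both endpoints lie together in some bag; and for every vertex, the bags containing it form a connected subtree. Here vertex h appears in no bag, so the decomposition is invalid.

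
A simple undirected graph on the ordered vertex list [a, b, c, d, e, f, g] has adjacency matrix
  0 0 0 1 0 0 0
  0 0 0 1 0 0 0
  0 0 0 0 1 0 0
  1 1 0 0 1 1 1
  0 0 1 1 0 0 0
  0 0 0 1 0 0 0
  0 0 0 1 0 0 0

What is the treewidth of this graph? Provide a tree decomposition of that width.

Treewidth 1.
One such decomposition:
Bags: B1 = {d, e}  B2 = {b, d}  B3 = {c, e}  B4 = {a, d}  B5 = {d, g}  B6 = {d, f}
Tree: B1–B2, B1–B3, B2–B4, B2–B5, B5–B6

Each bag holds 2 vertices, so the decomposition has width 1, which upper-bounds the treewidth. Any graph with an edge has treewidth ≥ 1, and G has the edge e–d. The upper and lower bounds meet at 1, so that is the treewidth.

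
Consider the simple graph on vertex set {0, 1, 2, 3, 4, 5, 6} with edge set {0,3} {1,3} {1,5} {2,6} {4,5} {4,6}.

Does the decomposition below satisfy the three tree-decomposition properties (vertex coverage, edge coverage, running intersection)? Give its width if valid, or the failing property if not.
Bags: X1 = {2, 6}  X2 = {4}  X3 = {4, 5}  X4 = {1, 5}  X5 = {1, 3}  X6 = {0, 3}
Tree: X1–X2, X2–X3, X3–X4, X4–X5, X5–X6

A tree decomposition must satisfy three properties: every vertex lies in some bag; for every edge, both endpoints lie together in some bag; and for every vertex, the bags containing it form a connected subtree. Here edge (6,4) lies in no bag, so the decomposition is invalid.

No — edge (6,4) lies in no bag.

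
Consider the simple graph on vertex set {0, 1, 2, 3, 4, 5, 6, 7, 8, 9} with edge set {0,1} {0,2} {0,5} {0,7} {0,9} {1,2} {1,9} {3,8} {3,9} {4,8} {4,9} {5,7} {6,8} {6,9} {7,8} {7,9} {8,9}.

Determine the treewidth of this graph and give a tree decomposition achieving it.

Treewidth 2.
One such decomposition:
Bags: B1 = {7, 8, 9}  B2 = {0, 7, 9}  B3 = {0, 5, 7}  B4 = {4, 8, 9}  B5 = {6, 8, 9}  B6 = {0, 1, 9}  B7 = {3, 8, 9}  B8 = {0, 1, 2}
Tree: B1–B2, B2–B3, B1–B4, B1–B5, B2–B6, B4–B7, B6–B8

Each bag holds 3 vertices, so the decomposition has width 2, which upper-bounds the treewidth. On the other hand G contains the 3-clique {0, 1, 9}. A clique must lie in a single bag of any decomposition, so no decomposition can have width below 2. Hence tw(G) = 2 exactly.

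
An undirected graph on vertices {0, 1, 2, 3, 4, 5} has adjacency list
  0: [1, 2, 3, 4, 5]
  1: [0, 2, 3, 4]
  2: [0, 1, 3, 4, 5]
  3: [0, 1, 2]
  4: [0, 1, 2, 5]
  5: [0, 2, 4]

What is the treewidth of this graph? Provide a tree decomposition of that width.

The largest bag has 4 vertices, giving width 3; this decomposition certifies tw(G) ≤ 3. Conversely, {0, 1, 2, 3} is a clique of size 4, and the vertices of any clique must share a bag in every tree decomposition; so some bag has ≥ 4 vertices and tw(G) ≥ 3. The upper and lower bounds meet at 3, so that is the treewidth.

Treewidth 3.
One such decomposition:
Bags: B1 = {0, 1, 2, 4}  B2 = {0, 1, 2, 3}  B3 = {0, 2, 4, 5}
Tree: B1–B2, B1–B3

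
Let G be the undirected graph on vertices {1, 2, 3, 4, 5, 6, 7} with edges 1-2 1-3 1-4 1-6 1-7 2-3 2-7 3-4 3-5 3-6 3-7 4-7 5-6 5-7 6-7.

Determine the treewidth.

A width-3 tree decomposition is:
Bags: B1 = {1, 2, 3, 7}  B2 = {1, 3, 4, 7}  B3 = {1, 3, 6, 7}  B4 = {3, 5, 6, 7}
Tree: B1–B2, B2–B3, B3–B4
Every bag has size at most 4, so the width is 4 − 1 = 3 and tw(G) ≤ 3. On the other hand G contains the 4-clique {1, 2, 3, 7}. A clique must lie in a single bag of any decomposition, so no decomposition can have width below 3. Hence tw(G) = 3 exactly.

3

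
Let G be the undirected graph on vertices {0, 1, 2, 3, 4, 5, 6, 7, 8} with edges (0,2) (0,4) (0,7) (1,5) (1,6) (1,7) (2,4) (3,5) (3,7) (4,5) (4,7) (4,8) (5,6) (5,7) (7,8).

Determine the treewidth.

2

A width-2 tree decomposition is:
Bags: B1 = {4, 5, 7}  B2 = {1, 5, 7}  B3 = {0, 4, 7}  B4 = {1, 5, 6}  B5 = {0, 2, 4}  B6 = {4, 7, 8}  B7 = {3, 5, 7}
Tree: B1–B2, B1–B3, B2–B4, B3–B5, B1–B6, B1–B7
The largest bag has 3 vertices, giving width 2; this decomposition certifies tw(G) ≤ 2. For the lower bound, the 3 vertices {0, 2, 4} are pairwise adjacent, and any tree decomposition puts a clique entirely inside one bag — forcing width ≥ 2. Combining the bounds, tw(G) = 2.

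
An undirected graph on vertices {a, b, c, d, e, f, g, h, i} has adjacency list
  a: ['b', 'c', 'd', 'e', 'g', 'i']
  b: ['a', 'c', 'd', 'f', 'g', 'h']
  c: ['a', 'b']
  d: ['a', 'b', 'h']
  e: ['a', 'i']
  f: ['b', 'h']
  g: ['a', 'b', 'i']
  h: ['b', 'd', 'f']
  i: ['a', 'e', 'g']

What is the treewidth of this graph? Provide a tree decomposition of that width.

The largest bag has 3 vertices, giving width 2; this decomposition certifies tw(G) ≤ 2. For the lower bound, the 3 vertices {a, e, i} are pairwise adjacent, and any tree decomposition puts a clique entirely inside one bag — forcing width ≥ 2. The upper and lower bounds meet at 2, so that is the treewidth.

Treewidth 2.
One such decomposition:
Bags: B1 = {a, b, d}  B2 = {a, b, g}  B3 = {a, g, i}  B4 = {a, e, i}  B5 = {a, b, c}  B6 = {b, d, h}  B7 = {b, f, h}
Tree: B1–B2, B2–B3, B3–B4, B2–B5, B1–B6, B6–B7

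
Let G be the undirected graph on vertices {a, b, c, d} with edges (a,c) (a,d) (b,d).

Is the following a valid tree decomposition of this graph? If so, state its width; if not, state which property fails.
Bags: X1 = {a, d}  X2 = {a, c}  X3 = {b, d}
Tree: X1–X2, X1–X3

Vertex coverage: the bags together contain {a, b, c, d}, the full vertex set. Edge coverage: each edge of G has both endpoints in at least one bag. Running intersection: for every vertex, the bags containing it form a connected subtree. All three properties hold, so this is a valid tree decomposition of width max|bag| − 1 = 1, and hence tw(G) ≤ 1.

Yes; width 1.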